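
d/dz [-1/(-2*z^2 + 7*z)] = (7 - 4*z)/(z^2*(2*z - 7)^2)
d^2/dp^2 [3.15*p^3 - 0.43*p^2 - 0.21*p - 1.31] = 18.9*p - 0.86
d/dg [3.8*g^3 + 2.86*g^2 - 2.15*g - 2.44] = 11.4*g^2 + 5.72*g - 2.15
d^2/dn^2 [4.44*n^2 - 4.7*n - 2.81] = 8.88000000000000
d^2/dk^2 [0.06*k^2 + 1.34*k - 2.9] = 0.120000000000000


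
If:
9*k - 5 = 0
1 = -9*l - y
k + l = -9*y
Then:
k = 5/9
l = -19/180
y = -1/20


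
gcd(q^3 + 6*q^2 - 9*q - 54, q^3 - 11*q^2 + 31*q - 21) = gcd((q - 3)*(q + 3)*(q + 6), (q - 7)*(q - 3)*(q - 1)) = q - 3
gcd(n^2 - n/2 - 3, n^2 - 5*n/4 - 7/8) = 1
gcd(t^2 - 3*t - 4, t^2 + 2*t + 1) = t + 1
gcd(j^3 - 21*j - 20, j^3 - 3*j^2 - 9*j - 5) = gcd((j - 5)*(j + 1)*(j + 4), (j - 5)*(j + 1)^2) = j^2 - 4*j - 5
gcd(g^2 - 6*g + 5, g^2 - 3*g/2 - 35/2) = g - 5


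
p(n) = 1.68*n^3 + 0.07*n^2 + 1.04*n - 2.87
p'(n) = 5.04*n^2 + 0.14*n + 1.04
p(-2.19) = -22.46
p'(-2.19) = 24.91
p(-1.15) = -6.53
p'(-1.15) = 7.54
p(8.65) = 1098.68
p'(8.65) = 379.36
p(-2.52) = -31.93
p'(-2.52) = 32.69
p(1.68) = 7.04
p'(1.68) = 15.50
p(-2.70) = -38.24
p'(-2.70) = 37.40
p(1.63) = 6.29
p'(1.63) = 14.66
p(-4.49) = -158.20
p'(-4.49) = 102.02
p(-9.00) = -1231.28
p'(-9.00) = 408.02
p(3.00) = 46.24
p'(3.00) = 46.82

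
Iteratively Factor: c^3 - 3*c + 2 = (c - 1)*(c^2 + c - 2) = (c - 1)*(c + 2)*(c - 1)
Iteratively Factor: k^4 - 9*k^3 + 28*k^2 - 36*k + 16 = (k - 1)*(k^3 - 8*k^2 + 20*k - 16) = (k - 4)*(k - 1)*(k^2 - 4*k + 4) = (k - 4)*(k - 2)*(k - 1)*(k - 2)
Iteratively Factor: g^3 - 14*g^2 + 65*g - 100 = (g - 4)*(g^2 - 10*g + 25) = (g - 5)*(g - 4)*(g - 5)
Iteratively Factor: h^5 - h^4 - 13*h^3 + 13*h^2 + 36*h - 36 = (h - 2)*(h^4 + h^3 - 11*h^2 - 9*h + 18) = (h - 2)*(h + 2)*(h^3 - h^2 - 9*h + 9) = (h - 2)*(h + 2)*(h + 3)*(h^2 - 4*h + 3) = (h - 3)*(h - 2)*(h + 2)*(h + 3)*(h - 1)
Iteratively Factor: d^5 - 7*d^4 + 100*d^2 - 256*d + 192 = (d - 2)*(d^4 - 5*d^3 - 10*d^2 + 80*d - 96) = (d - 3)*(d - 2)*(d^3 - 2*d^2 - 16*d + 32) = (d - 3)*(d - 2)^2*(d^2 - 16) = (d - 3)*(d - 2)^2*(d + 4)*(d - 4)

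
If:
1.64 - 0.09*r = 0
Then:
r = 18.22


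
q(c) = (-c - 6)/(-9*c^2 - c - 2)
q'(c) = (-c - 6)*(18*c + 1)/(-9*c^2 - c - 2)^2 - 1/(-9*c^2 - c - 2)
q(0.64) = 1.05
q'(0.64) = -1.92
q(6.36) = 0.03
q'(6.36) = -0.01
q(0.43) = 1.57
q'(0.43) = -3.11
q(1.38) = 0.36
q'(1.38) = -0.40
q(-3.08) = 0.03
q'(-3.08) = 0.03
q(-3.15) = 0.03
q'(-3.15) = 0.03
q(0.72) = 0.91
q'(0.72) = -1.58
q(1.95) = 0.21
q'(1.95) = -0.17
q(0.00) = 3.00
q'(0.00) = -1.00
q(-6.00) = 0.00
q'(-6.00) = 0.00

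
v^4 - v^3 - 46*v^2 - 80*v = v*(v - 8)*(v + 2)*(v + 5)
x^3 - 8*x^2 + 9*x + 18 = (x - 6)*(x - 3)*(x + 1)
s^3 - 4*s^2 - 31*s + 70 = (s - 7)*(s - 2)*(s + 5)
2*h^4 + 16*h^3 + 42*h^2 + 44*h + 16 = (h + 2)*(h + 4)*(sqrt(2)*h + sqrt(2))^2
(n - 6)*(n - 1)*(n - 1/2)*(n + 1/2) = n^4 - 7*n^3 + 23*n^2/4 + 7*n/4 - 3/2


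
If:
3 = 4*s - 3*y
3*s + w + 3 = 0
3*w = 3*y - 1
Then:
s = -5/13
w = -24/13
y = -59/39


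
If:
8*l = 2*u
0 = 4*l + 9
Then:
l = -9/4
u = -9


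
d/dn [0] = 0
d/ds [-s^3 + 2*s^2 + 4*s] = -3*s^2 + 4*s + 4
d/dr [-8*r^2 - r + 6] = -16*r - 1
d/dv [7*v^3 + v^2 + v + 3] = 21*v^2 + 2*v + 1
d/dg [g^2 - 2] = 2*g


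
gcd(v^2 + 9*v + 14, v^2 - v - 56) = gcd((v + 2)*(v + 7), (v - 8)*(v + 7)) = v + 7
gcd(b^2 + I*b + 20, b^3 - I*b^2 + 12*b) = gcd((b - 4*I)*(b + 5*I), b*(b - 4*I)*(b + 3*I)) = b - 4*I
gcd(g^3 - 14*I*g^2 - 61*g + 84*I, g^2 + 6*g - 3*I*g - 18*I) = g - 3*I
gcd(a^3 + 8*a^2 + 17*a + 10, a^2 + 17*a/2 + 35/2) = a + 5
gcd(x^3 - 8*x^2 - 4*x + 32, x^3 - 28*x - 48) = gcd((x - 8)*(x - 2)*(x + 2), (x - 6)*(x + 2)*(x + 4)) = x + 2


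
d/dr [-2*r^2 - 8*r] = -4*r - 8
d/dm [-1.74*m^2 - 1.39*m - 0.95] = -3.48*m - 1.39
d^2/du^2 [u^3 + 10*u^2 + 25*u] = 6*u + 20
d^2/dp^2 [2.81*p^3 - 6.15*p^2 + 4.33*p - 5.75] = 16.86*p - 12.3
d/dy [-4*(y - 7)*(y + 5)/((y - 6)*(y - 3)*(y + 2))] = 4*(y^4 - 4*y^3 - 91*y^2 + 418*y + 72)/(y^6 - 14*y^5 + 49*y^4 + 72*y^3 - 504*y^2 + 1296)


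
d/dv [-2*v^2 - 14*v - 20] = -4*v - 14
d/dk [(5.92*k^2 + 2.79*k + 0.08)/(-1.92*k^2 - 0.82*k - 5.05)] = (0.5024*k^2 - 59.4848*k - 14.0239)/(3.6864*k^4 + 3.1488*k^3 + 20.0644*k^2 + 8.282*k + 25.5025)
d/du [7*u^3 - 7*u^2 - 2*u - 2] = 21*u^2 - 14*u - 2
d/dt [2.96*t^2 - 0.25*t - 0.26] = 5.92*t - 0.25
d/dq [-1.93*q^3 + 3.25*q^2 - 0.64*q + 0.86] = -5.79*q^2 + 6.5*q - 0.64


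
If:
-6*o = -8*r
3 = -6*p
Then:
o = 4*r/3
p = -1/2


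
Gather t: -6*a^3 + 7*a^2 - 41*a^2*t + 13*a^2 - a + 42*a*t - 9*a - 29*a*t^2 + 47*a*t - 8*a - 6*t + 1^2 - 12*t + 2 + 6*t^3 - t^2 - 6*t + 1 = -6*a^3 + 20*a^2 - 18*a + 6*t^3 + t^2*(-29*a - 1) + t*(-41*a^2 + 89*a - 24) + 4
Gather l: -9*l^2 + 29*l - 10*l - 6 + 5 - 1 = -9*l^2 + 19*l - 2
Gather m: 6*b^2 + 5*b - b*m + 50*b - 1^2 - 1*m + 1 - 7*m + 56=6*b^2 + 55*b + m*(-b - 8) + 56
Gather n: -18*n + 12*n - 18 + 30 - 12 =-6*n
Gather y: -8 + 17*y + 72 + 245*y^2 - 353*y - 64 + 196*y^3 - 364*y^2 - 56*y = 196*y^3 - 119*y^2 - 392*y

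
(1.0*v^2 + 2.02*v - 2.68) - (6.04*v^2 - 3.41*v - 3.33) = -5.04*v^2 + 5.43*v + 0.65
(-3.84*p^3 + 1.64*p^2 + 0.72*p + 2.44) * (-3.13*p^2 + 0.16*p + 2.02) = 12.0192*p^5 - 5.7476*p^4 - 9.748*p^3 - 4.2092*p^2 + 1.8448*p + 4.9288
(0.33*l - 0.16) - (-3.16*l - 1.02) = 3.49*l + 0.86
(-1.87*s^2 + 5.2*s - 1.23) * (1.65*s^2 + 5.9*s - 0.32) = -3.0855*s^4 - 2.453*s^3 + 29.2489*s^2 - 8.921*s + 0.3936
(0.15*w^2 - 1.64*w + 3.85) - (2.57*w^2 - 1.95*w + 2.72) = -2.42*w^2 + 0.31*w + 1.13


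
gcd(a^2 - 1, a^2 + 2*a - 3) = a - 1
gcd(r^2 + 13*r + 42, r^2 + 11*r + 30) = r + 6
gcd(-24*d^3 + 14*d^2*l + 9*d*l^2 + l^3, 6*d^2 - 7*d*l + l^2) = d - l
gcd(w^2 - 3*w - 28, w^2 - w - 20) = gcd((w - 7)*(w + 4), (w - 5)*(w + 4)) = w + 4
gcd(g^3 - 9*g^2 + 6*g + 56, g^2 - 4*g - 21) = g - 7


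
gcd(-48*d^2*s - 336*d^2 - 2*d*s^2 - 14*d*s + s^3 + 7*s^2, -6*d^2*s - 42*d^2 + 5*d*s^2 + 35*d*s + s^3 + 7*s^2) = 6*d*s + 42*d + s^2 + 7*s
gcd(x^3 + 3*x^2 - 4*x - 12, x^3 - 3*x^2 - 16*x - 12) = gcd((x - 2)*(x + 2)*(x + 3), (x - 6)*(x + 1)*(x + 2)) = x + 2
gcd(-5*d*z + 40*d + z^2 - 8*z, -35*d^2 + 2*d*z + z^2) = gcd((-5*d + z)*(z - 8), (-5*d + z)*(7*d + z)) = -5*d + z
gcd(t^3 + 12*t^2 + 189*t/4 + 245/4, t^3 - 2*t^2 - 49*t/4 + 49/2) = t + 7/2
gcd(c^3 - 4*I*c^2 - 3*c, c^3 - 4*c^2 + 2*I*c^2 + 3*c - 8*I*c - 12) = c - I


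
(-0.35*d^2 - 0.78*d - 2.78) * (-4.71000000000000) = 1.6485*d^2 + 3.6738*d + 13.0938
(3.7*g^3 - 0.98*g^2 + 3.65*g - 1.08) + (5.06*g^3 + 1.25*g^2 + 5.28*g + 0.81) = 8.76*g^3 + 0.27*g^2 + 8.93*g - 0.27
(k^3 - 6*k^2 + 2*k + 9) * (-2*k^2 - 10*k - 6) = -2*k^5 + 2*k^4 + 50*k^3 - 2*k^2 - 102*k - 54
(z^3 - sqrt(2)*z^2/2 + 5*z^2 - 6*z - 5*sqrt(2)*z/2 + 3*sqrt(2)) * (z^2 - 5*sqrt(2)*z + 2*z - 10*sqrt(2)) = z^5 - 11*sqrt(2)*z^4/2 + 7*z^4 - 77*sqrt(2)*z^3/2 + 9*z^3 - 22*sqrt(2)*z^2 + 23*z^2 + 20*z + 66*sqrt(2)*z - 60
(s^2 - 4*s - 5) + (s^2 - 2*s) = 2*s^2 - 6*s - 5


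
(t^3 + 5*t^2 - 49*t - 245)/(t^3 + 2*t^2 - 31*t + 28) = (t^2 - 2*t - 35)/(t^2 - 5*t + 4)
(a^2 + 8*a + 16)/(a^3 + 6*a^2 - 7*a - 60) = (a + 4)/(a^2 + 2*a - 15)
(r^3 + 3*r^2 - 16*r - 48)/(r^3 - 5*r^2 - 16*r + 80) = (r + 3)/(r - 5)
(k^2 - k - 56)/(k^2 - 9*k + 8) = (k + 7)/(k - 1)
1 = 1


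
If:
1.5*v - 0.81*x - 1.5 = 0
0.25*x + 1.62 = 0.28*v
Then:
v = -6.32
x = -13.56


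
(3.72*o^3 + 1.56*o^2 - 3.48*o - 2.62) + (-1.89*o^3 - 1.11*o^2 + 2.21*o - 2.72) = 1.83*o^3 + 0.45*o^2 - 1.27*o - 5.34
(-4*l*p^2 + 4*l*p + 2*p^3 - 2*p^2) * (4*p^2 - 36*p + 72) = -16*l*p^4 + 160*l*p^3 - 432*l*p^2 + 288*l*p + 8*p^5 - 80*p^4 + 216*p^3 - 144*p^2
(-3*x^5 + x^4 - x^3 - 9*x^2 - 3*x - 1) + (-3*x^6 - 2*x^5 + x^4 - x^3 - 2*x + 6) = -3*x^6 - 5*x^5 + 2*x^4 - 2*x^3 - 9*x^2 - 5*x + 5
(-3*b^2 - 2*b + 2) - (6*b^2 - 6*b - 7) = -9*b^2 + 4*b + 9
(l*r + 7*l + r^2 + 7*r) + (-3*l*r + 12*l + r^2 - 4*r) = -2*l*r + 19*l + 2*r^2 + 3*r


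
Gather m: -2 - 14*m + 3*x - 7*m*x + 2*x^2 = m*(-7*x - 14) + 2*x^2 + 3*x - 2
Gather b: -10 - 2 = -12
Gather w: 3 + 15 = 18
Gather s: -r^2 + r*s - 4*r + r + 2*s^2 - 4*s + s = -r^2 - 3*r + 2*s^2 + s*(r - 3)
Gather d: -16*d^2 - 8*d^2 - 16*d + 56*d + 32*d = -24*d^2 + 72*d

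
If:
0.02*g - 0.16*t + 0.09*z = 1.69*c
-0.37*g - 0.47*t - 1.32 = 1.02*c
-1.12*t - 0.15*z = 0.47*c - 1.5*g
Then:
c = 0.0678044348042736*z + 0.175399000483637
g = 0.00716295634077353*z - 1.46509753345156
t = -0.152788973077543*z - 2.03578913428986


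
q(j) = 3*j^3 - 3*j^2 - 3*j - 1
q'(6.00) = 285.00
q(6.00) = 521.00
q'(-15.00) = 2112.00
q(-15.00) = -10756.00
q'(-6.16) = 375.47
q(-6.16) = -797.59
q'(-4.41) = 198.49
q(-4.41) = -303.41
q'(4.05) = 120.32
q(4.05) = 136.93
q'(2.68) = 45.56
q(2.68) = 27.16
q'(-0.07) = -2.54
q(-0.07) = -0.81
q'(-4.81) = 234.08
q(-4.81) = -389.83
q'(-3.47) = 126.19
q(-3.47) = -152.06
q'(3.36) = 78.45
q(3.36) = 68.85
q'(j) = 9*j^2 - 6*j - 3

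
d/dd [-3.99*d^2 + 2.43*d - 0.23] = 2.43 - 7.98*d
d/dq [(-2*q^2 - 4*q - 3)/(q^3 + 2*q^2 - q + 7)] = (2*q^4 + 8*q^3 + 19*q^2 - 16*q - 31)/(q^6 + 4*q^5 + 2*q^4 + 10*q^3 + 29*q^2 - 14*q + 49)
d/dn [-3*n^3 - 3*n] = -9*n^2 - 3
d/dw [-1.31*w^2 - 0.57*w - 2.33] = -2.62*w - 0.57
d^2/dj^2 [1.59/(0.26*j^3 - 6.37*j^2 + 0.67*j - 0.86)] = ((20.2566 - 2.4804*j)*(0.26*j^3 - 6.37*j^2 + 0.67*j - 0.86) + 1.59*(0.78*j^2 - 12.74*j + 0.67)*(1.56*j^2 - 25.48*j + 1.34))/(0.26*j^3 - 6.37*j^2 + 0.67*j - 0.86)^3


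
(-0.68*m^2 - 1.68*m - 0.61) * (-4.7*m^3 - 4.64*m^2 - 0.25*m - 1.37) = 3.196*m^5 + 11.0512*m^4 + 10.8322*m^3 + 4.182*m^2 + 2.4541*m + 0.8357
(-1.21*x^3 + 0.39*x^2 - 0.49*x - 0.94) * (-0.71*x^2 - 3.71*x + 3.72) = 0.8591*x^5 + 4.2122*x^4 - 5.6002*x^3 + 3.9361*x^2 + 1.6646*x - 3.4968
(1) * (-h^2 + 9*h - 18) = -h^2 + 9*h - 18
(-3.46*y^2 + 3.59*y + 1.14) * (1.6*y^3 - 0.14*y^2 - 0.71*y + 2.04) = -5.536*y^5 + 6.2284*y^4 + 3.778*y^3 - 9.7669*y^2 + 6.5142*y + 2.3256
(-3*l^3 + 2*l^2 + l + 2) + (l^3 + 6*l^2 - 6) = -2*l^3 + 8*l^2 + l - 4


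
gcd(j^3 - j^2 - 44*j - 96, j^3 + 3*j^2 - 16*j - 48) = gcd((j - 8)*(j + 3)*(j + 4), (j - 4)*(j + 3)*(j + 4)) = j^2 + 7*j + 12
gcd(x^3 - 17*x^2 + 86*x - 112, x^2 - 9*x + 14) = x^2 - 9*x + 14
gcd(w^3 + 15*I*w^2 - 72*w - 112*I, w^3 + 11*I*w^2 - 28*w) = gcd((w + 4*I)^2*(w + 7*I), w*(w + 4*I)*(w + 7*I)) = w^2 + 11*I*w - 28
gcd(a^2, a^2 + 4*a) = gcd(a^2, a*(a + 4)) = a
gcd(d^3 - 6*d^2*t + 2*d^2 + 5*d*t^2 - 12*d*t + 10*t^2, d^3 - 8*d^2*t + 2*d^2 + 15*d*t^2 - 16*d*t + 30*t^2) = -d^2 + 5*d*t - 2*d + 10*t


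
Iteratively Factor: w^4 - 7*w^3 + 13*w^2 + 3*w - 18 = (w - 3)*(w^3 - 4*w^2 + w + 6) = (w - 3)*(w - 2)*(w^2 - 2*w - 3) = (w - 3)*(w - 2)*(w + 1)*(w - 3)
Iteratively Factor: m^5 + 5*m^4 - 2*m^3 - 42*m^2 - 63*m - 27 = (m + 3)*(m^4 + 2*m^3 - 8*m^2 - 18*m - 9) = (m + 3)^2*(m^3 - m^2 - 5*m - 3) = (m + 1)*(m + 3)^2*(m^2 - 2*m - 3) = (m + 1)^2*(m + 3)^2*(m - 3)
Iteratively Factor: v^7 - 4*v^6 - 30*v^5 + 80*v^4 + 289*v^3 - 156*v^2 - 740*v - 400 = (v - 5)*(v^6 + v^5 - 25*v^4 - 45*v^3 + 64*v^2 + 164*v + 80) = (v - 5)*(v - 2)*(v^5 + 3*v^4 - 19*v^3 - 83*v^2 - 102*v - 40) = (v - 5)*(v - 2)*(v + 4)*(v^4 - v^3 - 15*v^2 - 23*v - 10) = (v - 5)*(v - 2)*(v + 1)*(v + 4)*(v^3 - 2*v^2 - 13*v - 10) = (v - 5)*(v - 2)*(v + 1)*(v + 2)*(v + 4)*(v^2 - 4*v - 5) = (v - 5)*(v - 2)*(v + 1)^2*(v + 2)*(v + 4)*(v - 5)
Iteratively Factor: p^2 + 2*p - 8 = (p - 2)*(p + 4)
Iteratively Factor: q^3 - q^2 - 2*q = (q - 2)*(q^2 + q) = (q - 2)*(q + 1)*(q)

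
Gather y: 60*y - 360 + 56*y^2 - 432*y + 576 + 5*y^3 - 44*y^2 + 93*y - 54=5*y^3 + 12*y^2 - 279*y + 162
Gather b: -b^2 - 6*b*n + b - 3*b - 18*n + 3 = -b^2 + b*(-6*n - 2) - 18*n + 3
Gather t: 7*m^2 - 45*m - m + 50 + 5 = 7*m^2 - 46*m + 55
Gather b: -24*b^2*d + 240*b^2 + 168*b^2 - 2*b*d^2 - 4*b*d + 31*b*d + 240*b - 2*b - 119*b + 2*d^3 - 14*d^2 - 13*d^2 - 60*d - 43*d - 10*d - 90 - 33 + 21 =b^2*(408 - 24*d) + b*(-2*d^2 + 27*d + 119) + 2*d^3 - 27*d^2 - 113*d - 102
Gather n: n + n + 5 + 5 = 2*n + 10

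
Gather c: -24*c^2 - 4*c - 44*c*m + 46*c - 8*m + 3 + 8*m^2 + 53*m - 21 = -24*c^2 + c*(42 - 44*m) + 8*m^2 + 45*m - 18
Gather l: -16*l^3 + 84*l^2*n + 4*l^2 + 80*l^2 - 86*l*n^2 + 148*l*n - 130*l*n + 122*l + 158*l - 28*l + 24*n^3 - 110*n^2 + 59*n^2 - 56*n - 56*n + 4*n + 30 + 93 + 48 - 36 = -16*l^3 + l^2*(84*n + 84) + l*(-86*n^2 + 18*n + 252) + 24*n^3 - 51*n^2 - 108*n + 135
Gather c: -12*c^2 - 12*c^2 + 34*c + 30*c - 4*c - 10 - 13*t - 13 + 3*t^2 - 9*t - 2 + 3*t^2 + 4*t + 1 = -24*c^2 + 60*c + 6*t^2 - 18*t - 24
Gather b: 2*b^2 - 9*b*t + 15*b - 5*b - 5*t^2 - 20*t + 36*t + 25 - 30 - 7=2*b^2 + b*(10 - 9*t) - 5*t^2 + 16*t - 12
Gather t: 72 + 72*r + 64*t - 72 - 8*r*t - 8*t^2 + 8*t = 72*r - 8*t^2 + t*(72 - 8*r)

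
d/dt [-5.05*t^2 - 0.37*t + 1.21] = -10.1*t - 0.37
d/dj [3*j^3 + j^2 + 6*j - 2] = 9*j^2 + 2*j + 6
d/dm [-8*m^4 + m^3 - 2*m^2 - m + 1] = -32*m^3 + 3*m^2 - 4*m - 1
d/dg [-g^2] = -2*g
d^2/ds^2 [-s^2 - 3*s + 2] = -2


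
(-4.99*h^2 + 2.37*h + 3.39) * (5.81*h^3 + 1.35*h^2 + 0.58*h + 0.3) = -28.9919*h^5 + 7.0332*h^4 + 20.0012*h^3 + 4.4541*h^2 + 2.6772*h + 1.017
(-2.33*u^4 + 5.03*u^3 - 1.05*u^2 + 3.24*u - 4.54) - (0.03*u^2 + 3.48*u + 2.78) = -2.33*u^4 + 5.03*u^3 - 1.08*u^2 - 0.24*u - 7.32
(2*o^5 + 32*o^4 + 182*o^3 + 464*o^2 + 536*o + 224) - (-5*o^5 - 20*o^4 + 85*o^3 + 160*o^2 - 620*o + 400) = 7*o^5 + 52*o^4 + 97*o^3 + 304*o^2 + 1156*o - 176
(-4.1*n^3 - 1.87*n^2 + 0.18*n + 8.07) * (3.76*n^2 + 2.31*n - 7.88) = -15.416*n^5 - 16.5022*n^4 + 28.6651*n^3 + 45.4946*n^2 + 17.2233*n - 63.5916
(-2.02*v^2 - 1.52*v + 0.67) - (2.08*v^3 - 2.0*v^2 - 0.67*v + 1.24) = -2.08*v^3 - 0.02*v^2 - 0.85*v - 0.57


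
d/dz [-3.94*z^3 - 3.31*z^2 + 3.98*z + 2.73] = -11.82*z^2 - 6.62*z + 3.98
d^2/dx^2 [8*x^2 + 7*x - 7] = 16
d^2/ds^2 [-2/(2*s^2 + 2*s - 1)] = 8*(2*s^2 + 2*s - 2*(2*s + 1)^2 - 1)/(2*s^2 + 2*s - 1)^3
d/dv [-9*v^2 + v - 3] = 1 - 18*v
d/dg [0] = 0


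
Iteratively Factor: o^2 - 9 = (o + 3)*(o - 3)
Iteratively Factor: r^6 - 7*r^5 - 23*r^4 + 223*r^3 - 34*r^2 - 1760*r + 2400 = (r + 4)*(r^5 - 11*r^4 + 21*r^3 + 139*r^2 - 590*r + 600) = (r + 4)^2*(r^4 - 15*r^3 + 81*r^2 - 185*r + 150) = (r - 3)*(r + 4)^2*(r^3 - 12*r^2 + 45*r - 50) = (r - 3)*(r - 2)*(r + 4)^2*(r^2 - 10*r + 25) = (r - 5)*(r - 3)*(r - 2)*(r + 4)^2*(r - 5)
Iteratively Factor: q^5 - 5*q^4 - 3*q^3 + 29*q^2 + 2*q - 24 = (q - 3)*(q^4 - 2*q^3 - 9*q^2 + 2*q + 8) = (q - 4)*(q - 3)*(q^3 + 2*q^2 - q - 2) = (q - 4)*(q - 3)*(q - 1)*(q^2 + 3*q + 2) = (q - 4)*(q - 3)*(q - 1)*(q + 1)*(q + 2)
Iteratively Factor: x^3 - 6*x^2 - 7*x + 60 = (x + 3)*(x^2 - 9*x + 20) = (x - 4)*(x + 3)*(x - 5)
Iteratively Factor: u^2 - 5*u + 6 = (u - 2)*(u - 3)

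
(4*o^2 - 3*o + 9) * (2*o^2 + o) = 8*o^4 - 2*o^3 + 15*o^2 + 9*o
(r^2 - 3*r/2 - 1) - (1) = r^2 - 3*r/2 - 2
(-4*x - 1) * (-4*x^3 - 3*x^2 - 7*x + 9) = 16*x^4 + 16*x^3 + 31*x^2 - 29*x - 9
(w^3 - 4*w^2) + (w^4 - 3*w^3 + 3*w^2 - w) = w^4 - 2*w^3 - w^2 - w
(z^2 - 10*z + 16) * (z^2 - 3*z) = z^4 - 13*z^3 + 46*z^2 - 48*z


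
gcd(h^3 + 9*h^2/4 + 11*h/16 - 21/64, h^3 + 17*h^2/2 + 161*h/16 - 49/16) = h^2 + 3*h/2 - 7/16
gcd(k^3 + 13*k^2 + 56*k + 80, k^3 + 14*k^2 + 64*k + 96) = k^2 + 8*k + 16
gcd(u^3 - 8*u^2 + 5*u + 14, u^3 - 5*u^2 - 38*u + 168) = u - 7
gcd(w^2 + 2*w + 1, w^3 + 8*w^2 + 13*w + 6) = w^2 + 2*w + 1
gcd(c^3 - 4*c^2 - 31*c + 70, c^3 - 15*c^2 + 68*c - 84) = c^2 - 9*c + 14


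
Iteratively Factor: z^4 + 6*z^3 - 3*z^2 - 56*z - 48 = (z + 1)*(z^3 + 5*z^2 - 8*z - 48) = (z + 1)*(z + 4)*(z^2 + z - 12) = (z - 3)*(z + 1)*(z + 4)*(z + 4)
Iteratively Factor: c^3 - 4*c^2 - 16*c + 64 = (c + 4)*(c^2 - 8*c + 16) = (c - 4)*(c + 4)*(c - 4)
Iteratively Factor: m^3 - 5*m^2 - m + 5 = (m + 1)*(m^2 - 6*m + 5) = (m - 5)*(m + 1)*(m - 1)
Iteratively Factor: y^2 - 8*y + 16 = (y - 4)*(y - 4)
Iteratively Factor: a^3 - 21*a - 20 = (a + 4)*(a^2 - 4*a - 5) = (a + 1)*(a + 4)*(a - 5)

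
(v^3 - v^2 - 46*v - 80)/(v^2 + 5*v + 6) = (v^2 - 3*v - 40)/(v + 3)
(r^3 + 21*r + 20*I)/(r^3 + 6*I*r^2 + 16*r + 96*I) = (r^2 - 4*I*r + 5)/(r^2 + 2*I*r + 24)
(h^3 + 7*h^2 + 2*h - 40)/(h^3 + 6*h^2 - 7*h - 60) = (h - 2)/(h - 3)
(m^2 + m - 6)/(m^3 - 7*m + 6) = 1/(m - 1)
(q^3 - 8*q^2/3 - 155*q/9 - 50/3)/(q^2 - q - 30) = (9*q^2 + 30*q + 25)/(9*(q + 5))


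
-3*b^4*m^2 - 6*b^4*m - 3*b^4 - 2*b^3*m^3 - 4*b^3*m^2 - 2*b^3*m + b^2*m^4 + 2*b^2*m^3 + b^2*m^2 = (-3*b + m)*(b + m)*(b*m + b)^2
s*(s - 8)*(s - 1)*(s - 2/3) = s^4 - 29*s^3/3 + 14*s^2 - 16*s/3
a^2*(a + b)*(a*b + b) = a^4*b + a^3*b^2 + a^3*b + a^2*b^2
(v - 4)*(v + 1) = v^2 - 3*v - 4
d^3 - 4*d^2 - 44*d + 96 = (d - 8)*(d - 2)*(d + 6)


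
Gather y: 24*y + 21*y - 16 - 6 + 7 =45*y - 15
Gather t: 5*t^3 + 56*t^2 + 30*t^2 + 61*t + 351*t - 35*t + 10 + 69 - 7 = 5*t^3 + 86*t^2 + 377*t + 72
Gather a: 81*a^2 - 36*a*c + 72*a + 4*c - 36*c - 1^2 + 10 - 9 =81*a^2 + a*(72 - 36*c) - 32*c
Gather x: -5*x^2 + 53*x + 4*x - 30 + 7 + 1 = -5*x^2 + 57*x - 22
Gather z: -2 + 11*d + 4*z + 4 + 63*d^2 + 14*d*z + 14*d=63*d^2 + 25*d + z*(14*d + 4) + 2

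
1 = 1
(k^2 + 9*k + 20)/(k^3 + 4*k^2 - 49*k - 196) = (k + 5)/(k^2 - 49)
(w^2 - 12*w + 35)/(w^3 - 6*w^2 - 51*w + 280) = (w - 7)/(w^2 - w - 56)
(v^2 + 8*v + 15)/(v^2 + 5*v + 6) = (v + 5)/(v + 2)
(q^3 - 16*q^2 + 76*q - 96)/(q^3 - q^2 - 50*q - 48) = (q^2 - 8*q + 12)/(q^2 + 7*q + 6)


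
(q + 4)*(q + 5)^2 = q^3 + 14*q^2 + 65*q + 100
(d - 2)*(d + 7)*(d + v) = d^3 + d^2*v + 5*d^2 + 5*d*v - 14*d - 14*v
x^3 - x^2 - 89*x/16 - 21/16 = (x - 3)*(x + 1/4)*(x + 7/4)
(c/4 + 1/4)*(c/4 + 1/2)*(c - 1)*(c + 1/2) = c^4/16 + 5*c^3/32 - 5*c/32 - 1/16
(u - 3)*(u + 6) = u^2 + 3*u - 18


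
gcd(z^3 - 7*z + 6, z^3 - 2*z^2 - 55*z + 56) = z - 1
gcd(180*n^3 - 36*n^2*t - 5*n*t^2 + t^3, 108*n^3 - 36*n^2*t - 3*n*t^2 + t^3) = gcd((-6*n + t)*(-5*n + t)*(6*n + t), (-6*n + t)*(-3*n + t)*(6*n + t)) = -36*n^2 + t^2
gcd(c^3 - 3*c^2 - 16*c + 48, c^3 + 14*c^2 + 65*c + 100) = c + 4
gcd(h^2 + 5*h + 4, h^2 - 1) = h + 1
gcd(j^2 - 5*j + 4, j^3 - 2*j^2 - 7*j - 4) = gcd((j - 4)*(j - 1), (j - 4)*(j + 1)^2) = j - 4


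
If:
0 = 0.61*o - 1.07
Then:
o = 1.75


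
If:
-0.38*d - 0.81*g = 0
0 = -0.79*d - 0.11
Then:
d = -0.14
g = 0.07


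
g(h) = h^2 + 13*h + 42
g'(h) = 2*h + 13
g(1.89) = 70.14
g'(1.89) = 16.78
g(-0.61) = 34.44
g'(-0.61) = 11.78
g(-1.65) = 23.27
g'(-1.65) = 9.70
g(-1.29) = 26.89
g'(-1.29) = 10.42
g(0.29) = 45.85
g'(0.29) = 13.58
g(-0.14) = 40.20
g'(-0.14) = 12.72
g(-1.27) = 27.10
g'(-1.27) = 10.46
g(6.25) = 162.31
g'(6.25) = 25.50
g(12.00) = 342.00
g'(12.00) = 37.00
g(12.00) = 342.00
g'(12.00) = 37.00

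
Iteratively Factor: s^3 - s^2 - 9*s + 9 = (s - 1)*(s^2 - 9) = (s - 3)*(s - 1)*(s + 3)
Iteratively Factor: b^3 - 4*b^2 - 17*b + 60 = (b - 3)*(b^2 - b - 20) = (b - 3)*(b + 4)*(b - 5)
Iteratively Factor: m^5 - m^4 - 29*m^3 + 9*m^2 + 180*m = (m + 4)*(m^4 - 5*m^3 - 9*m^2 + 45*m) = (m - 5)*(m + 4)*(m^3 - 9*m) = (m - 5)*(m + 3)*(m + 4)*(m^2 - 3*m) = (m - 5)*(m - 3)*(m + 3)*(m + 4)*(m)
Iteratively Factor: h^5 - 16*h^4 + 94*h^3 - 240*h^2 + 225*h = (h)*(h^4 - 16*h^3 + 94*h^2 - 240*h + 225) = h*(h - 3)*(h^3 - 13*h^2 + 55*h - 75) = h*(h - 5)*(h - 3)*(h^2 - 8*h + 15) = h*(h - 5)*(h - 3)^2*(h - 5)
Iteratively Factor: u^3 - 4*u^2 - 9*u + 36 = (u - 3)*(u^2 - u - 12) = (u - 4)*(u - 3)*(u + 3)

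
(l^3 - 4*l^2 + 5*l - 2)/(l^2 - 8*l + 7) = (l^2 - 3*l + 2)/(l - 7)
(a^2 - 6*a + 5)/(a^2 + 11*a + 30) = (a^2 - 6*a + 5)/(a^2 + 11*a + 30)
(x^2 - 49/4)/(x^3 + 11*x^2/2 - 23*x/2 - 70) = (x + 7/2)/(x^2 + 9*x + 20)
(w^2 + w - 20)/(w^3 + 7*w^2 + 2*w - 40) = (w - 4)/(w^2 + 2*w - 8)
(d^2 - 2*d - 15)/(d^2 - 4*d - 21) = (d - 5)/(d - 7)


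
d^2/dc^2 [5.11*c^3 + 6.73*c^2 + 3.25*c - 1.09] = 30.66*c + 13.46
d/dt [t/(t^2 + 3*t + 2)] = (2 - t^2)/(t^4 + 6*t^3 + 13*t^2 + 12*t + 4)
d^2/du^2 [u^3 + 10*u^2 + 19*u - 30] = 6*u + 20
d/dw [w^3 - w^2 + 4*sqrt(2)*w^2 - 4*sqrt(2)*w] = 3*w^2 - 2*w + 8*sqrt(2)*w - 4*sqrt(2)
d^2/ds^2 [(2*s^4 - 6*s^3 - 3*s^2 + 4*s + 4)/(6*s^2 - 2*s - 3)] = 2*(72*s^6 - 72*s^5 - 84*s^4 + 72*s^3 + 270*s^2 - 90*s + 37)/(216*s^6 - 216*s^5 - 252*s^4 + 208*s^3 + 126*s^2 - 54*s - 27)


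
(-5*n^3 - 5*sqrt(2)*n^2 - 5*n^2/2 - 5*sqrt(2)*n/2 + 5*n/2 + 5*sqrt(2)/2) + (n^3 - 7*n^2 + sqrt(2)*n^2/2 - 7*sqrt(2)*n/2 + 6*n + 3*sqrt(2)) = -4*n^3 - 19*n^2/2 - 9*sqrt(2)*n^2/2 - 6*sqrt(2)*n + 17*n/2 + 11*sqrt(2)/2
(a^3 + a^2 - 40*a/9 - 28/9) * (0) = 0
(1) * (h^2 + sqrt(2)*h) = h^2 + sqrt(2)*h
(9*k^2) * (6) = 54*k^2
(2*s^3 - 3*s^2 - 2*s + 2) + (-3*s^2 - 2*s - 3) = 2*s^3 - 6*s^2 - 4*s - 1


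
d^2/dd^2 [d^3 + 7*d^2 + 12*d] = 6*d + 14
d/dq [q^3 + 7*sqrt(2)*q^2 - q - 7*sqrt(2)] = 3*q^2 + 14*sqrt(2)*q - 1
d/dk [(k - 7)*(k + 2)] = 2*k - 5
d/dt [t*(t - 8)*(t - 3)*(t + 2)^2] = 5*t^4 - 28*t^3 - 48*t^2 + 104*t + 96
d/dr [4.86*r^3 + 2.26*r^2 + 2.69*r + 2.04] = 14.58*r^2 + 4.52*r + 2.69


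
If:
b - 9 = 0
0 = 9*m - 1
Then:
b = 9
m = 1/9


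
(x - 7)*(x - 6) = x^2 - 13*x + 42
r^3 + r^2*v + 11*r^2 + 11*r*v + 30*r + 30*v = (r + 5)*(r + 6)*(r + v)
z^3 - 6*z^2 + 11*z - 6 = (z - 3)*(z - 2)*(z - 1)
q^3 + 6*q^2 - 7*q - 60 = (q - 3)*(q + 4)*(q + 5)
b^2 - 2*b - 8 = (b - 4)*(b + 2)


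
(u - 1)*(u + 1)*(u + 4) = u^3 + 4*u^2 - u - 4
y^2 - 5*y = y*(y - 5)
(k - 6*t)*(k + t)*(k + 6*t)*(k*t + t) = k^4*t + k^3*t^2 + k^3*t - 36*k^2*t^3 + k^2*t^2 - 36*k*t^4 - 36*k*t^3 - 36*t^4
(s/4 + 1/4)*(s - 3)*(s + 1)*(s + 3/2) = s^4/4 + s^3/8 - 13*s^2/8 - 21*s/8 - 9/8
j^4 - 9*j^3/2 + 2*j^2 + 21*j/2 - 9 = (j - 3)*(j - 2)*(j - 1)*(j + 3/2)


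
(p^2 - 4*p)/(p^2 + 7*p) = (p - 4)/(p + 7)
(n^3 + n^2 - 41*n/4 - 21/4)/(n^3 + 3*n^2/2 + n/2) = (2*n^2 + n - 21)/(2*n*(n + 1))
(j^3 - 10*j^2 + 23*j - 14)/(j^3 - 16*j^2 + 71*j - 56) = (j - 2)/(j - 8)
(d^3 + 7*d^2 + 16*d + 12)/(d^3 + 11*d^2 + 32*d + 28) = (d + 3)/(d + 7)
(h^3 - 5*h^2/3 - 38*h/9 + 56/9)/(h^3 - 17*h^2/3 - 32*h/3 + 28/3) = (9*h^2 - 33*h + 28)/(3*(3*h^2 - 23*h + 14))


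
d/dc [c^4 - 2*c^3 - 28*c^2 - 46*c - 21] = 4*c^3 - 6*c^2 - 56*c - 46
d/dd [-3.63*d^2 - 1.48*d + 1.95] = -7.26*d - 1.48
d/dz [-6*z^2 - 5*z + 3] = -12*z - 5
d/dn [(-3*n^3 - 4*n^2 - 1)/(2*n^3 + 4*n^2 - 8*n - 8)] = (-n^4 + 12*n^3 + 55*n^2/2 + 18*n - 2)/(n^6 + 4*n^5 - 4*n^4 - 24*n^3 + 32*n + 16)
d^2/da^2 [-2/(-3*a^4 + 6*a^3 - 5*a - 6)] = 4*(18*a*(1 - a)*(3*a^4 - 6*a^3 + 5*a + 6) + (12*a^3 - 18*a^2 + 5)^2)/(3*a^4 - 6*a^3 + 5*a + 6)^3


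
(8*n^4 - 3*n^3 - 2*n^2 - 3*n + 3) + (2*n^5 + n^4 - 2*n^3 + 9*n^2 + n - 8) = 2*n^5 + 9*n^4 - 5*n^3 + 7*n^2 - 2*n - 5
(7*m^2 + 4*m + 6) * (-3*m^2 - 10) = -21*m^4 - 12*m^3 - 88*m^2 - 40*m - 60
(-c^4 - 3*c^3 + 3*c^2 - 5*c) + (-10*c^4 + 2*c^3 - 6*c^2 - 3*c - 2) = -11*c^4 - c^3 - 3*c^2 - 8*c - 2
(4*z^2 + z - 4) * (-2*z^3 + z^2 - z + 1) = -8*z^5 + 2*z^4 + 5*z^3 - z^2 + 5*z - 4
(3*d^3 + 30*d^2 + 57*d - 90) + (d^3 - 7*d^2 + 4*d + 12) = 4*d^3 + 23*d^2 + 61*d - 78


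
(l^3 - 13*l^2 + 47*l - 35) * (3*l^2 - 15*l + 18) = 3*l^5 - 54*l^4 + 354*l^3 - 1044*l^2 + 1371*l - 630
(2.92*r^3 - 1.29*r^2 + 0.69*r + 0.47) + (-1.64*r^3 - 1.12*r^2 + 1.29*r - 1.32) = 1.28*r^3 - 2.41*r^2 + 1.98*r - 0.85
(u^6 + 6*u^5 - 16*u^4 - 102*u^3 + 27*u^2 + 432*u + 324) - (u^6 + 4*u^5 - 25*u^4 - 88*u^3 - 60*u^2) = 2*u^5 + 9*u^4 - 14*u^3 + 87*u^2 + 432*u + 324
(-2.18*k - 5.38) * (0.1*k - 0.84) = -0.218*k^2 + 1.2932*k + 4.5192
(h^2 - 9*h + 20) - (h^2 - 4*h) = 20 - 5*h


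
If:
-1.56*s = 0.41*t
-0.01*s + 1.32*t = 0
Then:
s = 0.00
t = 0.00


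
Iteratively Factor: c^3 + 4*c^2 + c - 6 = (c + 3)*(c^2 + c - 2) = (c + 2)*(c + 3)*(c - 1)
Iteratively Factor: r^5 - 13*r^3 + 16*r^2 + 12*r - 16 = (r + 1)*(r^4 - r^3 - 12*r^2 + 28*r - 16) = (r - 2)*(r + 1)*(r^3 + r^2 - 10*r + 8) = (r - 2)*(r - 1)*(r + 1)*(r^2 + 2*r - 8) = (r - 2)*(r - 1)*(r + 1)*(r + 4)*(r - 2)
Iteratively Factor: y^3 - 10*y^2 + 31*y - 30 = (y - 2)*(y^2 - 8*y + 15) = (y - 5)*(y - 2)*(y - 3)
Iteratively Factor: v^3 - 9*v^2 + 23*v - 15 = (v - 1)*(v^2 - 8*v + 15) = (v - 5)*(v - 1)*(v - 3)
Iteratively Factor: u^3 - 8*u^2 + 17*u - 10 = (u - 5)*(u^2 - 3*u + 2) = (u - 5)*(u - 2)*(u - 1)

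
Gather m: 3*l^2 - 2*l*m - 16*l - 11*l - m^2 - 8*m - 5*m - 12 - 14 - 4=3*l^2 - 27*l - m^2 + m*(-2*l - 13) - 30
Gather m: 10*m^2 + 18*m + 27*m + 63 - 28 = 10*m^2 + 45*m + 35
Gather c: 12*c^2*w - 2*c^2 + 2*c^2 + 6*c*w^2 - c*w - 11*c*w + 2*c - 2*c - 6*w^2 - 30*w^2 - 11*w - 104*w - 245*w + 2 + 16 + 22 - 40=12*c^2*w + c*(6*w^2 - 12*w) - 36*w^2 - 360*w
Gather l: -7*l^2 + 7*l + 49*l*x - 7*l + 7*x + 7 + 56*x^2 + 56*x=-7*l^2 + 49*l*x + 56*x^2 + 63*x + 7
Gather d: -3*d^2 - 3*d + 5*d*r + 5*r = -3*d^2 + d*(5*r - 3) + 5*r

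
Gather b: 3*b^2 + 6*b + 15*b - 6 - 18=3*b^2 + 21*b - 24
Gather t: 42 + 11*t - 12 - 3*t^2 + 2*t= -3*t^2 + 13*t + 30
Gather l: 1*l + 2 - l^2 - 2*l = -l^2 - l + 2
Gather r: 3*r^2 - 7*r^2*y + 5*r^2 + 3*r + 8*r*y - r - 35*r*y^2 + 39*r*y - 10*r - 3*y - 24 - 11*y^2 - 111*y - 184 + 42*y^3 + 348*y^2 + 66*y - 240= r^2*(8 - 7*y) + r*(-35*y^2 + 47*y - 8) + 42*y^3 + 337*y^2 - 48*y - 448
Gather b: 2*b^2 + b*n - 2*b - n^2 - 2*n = 2*b^2 + b*(n - 2) - n^2 - 2*n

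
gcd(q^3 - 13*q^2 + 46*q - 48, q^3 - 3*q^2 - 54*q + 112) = q^2 - 10*q + 16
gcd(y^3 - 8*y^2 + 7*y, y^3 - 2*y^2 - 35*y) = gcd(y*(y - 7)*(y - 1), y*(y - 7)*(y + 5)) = y^2 - 7*y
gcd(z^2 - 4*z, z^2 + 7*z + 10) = 1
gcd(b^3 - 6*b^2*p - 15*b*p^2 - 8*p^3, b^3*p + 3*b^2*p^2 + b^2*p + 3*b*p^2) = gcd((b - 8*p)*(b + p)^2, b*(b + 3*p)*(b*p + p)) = 1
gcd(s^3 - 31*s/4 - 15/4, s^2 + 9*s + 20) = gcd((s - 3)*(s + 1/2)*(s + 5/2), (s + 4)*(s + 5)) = 1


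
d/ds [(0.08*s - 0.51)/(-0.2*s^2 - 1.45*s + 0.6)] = (0.016*s^2 - 0.204*s - 0.6915)/(0.04*s^4 + 0.58*s^3 + 1.8625*s^2 - 1.74*s + 0.36)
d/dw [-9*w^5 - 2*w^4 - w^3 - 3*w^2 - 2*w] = -45*w^4 - 8*w^3 - 3*w^2 - 6*w - 2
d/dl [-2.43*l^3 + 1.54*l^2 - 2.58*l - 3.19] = -7.29*l^2 + 3.08*l - 2.58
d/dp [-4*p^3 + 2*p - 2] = 2 - 12*p^2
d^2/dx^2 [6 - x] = 0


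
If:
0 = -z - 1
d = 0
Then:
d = 0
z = -1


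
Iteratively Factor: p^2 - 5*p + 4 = (p - 4)*(p - 1)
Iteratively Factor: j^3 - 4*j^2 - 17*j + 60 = (j - 5)*(j^2 + j - 12) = (j - 5)*(j - 3)*(j + 4)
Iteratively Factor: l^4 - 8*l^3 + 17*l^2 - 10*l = (l - 1)*(l^3 - 7*l^2 + 10*l) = l*(l - 1)*(l^2 - 7*l + 10) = l*(l - 5)*(l - 1)*(l - 2)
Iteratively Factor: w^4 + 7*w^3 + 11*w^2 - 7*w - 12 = (w + 4)*(w^3 + 3*w^2 - w - 3) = (w - 1)*(w + 4)*(w^2 + 4*w + 3) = (w - 1)*(w + 3)*(w + 4)*(w + 1)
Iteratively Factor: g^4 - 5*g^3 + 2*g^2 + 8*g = (g - 2)*(g^3 - 3*g^2 - 4*g) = (g - 2)*(g + 1)*(g^2 - 4*g) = (g - 4)*(g - 2)*(g + 1)*(g)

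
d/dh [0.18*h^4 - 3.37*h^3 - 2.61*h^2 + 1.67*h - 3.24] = 0.72*h^3 - 10.11*h^2 - 5.22*h + 1.67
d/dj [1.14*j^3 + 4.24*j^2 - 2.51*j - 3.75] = 3.42*j^2 + 8.48*j - 2.51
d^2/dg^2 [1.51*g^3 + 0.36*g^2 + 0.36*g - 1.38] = 9.06*g + 0.72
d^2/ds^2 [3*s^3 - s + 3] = 18*s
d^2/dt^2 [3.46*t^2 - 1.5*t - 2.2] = 6.92000000000000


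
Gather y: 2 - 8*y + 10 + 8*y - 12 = 0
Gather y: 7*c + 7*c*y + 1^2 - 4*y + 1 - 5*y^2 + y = 7*c - 5*y^2 + y*(7*c - 3) + 2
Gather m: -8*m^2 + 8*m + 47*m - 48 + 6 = -8*m^2 + 55*m - 42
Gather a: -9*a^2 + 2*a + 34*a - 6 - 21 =-9*a^2 + 36*a - 27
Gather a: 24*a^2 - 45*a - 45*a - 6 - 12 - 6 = 24*a^2 - 90*a - 24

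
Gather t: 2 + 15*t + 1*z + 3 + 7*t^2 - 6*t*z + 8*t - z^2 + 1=7*t^2 + t*(23 - 6*z) - z^2 + z + 6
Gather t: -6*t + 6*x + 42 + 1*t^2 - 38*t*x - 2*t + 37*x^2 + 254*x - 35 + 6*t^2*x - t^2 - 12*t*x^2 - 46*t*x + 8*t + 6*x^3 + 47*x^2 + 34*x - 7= 6*t^2*x + t*(-12*x^2 - 84*x) + 6*x^3 + 84*x^2 + 294*x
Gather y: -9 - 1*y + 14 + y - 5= 0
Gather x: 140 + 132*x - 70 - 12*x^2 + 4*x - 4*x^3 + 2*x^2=-4*x^3 - 10*x^2 + 136*x + 70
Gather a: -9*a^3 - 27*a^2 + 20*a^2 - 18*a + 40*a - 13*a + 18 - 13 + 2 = -9*a^3 - 7*a^2 + 9*a + 7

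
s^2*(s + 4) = s^3 + 4*s^2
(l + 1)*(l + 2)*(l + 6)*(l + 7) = l^4 + 16*l^3 + 83*l^2 + 152*l + 84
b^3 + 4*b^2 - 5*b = b*(b - 1)*(b + 5)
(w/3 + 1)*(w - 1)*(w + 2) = w^3/3 + 4*w^2/3 + w/3 - 2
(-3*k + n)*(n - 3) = -3*k*n + 9*k + n^2 - 3*n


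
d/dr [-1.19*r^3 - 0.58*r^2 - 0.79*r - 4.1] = -3.57*r^2 - 1.16*r - 0.79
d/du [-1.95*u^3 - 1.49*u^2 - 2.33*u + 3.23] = -5.85*u^2 - 2.98*u - 2.33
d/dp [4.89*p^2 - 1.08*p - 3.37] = 9.78*p - 1.08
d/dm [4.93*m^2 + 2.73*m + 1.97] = 9.86*m + 2.73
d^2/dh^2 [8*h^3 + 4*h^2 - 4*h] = 48*h + 8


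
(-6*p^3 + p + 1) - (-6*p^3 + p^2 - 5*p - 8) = -p^2 + 6*p + 9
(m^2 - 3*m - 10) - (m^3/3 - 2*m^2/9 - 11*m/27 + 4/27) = -m^3/3 + 11*m^2/9 - 70*m/27 - 274/27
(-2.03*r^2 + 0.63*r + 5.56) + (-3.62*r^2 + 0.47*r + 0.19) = -5.65*r^2 + 1.1*r + 5.75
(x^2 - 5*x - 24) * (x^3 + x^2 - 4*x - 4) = x^5 - 4*x^4 - 33*x^3 - 8*x^2 + 116*x + 96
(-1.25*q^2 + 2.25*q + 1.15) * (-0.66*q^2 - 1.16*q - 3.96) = 0.825*q^4 - 0.0350000000000001*q^3 + 1.581*q^2 - 10.244*q - 4.554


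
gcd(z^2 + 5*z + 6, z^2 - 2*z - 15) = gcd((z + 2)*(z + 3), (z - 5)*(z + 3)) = z + 3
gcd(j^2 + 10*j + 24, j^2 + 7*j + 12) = j + 4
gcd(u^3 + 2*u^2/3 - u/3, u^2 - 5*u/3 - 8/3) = u + 1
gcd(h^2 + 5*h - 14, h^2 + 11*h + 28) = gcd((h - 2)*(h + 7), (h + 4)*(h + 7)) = h + 7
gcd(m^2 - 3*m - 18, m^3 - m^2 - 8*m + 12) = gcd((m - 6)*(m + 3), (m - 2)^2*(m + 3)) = m + 3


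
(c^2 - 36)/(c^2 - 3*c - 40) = (36 - c^2)/(-c^2 + 3*c + 40)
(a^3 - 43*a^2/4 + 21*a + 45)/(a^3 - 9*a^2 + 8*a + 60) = (4*a^2 - 19*a - 30)/(4*(a^2 - 3*a - 10))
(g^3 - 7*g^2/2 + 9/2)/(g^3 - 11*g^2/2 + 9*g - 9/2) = (g + 1)/(g - 1)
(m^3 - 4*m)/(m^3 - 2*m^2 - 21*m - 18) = m*(4 - m^2)/(-m^3 + 2*m^2 + 21*m + 18)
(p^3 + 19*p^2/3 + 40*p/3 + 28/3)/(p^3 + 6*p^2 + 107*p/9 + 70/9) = 3*(p + 2)/(3*p + 5)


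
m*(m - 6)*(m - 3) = m^3 - 9*m^2 + 18*m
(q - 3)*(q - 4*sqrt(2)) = q^2 - 4*sqrt(2)*q - 3*q + 12*sqrt(2)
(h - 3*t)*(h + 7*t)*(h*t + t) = h^3*t + 4*h^2*t^2 + h^2*t - 21*h*t^3 + 4*h*t^2 - 21*t^3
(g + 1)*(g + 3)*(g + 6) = g^3 + 10*g^2 + 27*g + 18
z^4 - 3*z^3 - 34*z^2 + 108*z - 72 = (z - 6)*(z - 2)*(z - 1)*(z + 6)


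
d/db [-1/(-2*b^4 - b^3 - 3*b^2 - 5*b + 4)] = (-8*b^3 - 3*b^2 - 6*b - 5)/(2*b^4 + b^3 + 3*b^2 + 5*b - 4)^2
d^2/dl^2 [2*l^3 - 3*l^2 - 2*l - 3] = 12*l - 6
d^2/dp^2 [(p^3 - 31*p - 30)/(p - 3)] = 2*(p^3 - 9*p^2 + 27*p - 123)/(p^3 - 9*p^2 + 27*p - 27)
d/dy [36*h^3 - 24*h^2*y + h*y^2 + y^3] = -24*h^2 + 2*h*y + 3*y^2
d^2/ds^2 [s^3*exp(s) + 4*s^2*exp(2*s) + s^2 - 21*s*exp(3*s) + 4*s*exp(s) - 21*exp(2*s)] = s^3*exp(s) + 16*s^2*exp(2*s) + 6*s^2*exp(s) - 189*s*exp(3*s) + 32*s*exp(2*s) + 10*s*exp(s) - 126*exp(3*s) - 76*exp(2*s) + 8*exp(s) + 2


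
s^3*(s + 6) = s^4 + 6*s^3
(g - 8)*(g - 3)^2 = g^3 - 14*g^2 + 57*g - 72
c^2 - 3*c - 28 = (c - 7)*(c + 4)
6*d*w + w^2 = w*(6*d + w)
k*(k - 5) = k^2 - 5*k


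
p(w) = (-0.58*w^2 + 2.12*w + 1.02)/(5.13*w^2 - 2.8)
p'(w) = -10.26*w*(-0.58*w^2 + 2.12*w + 1.02)/(5.13*w^2 - 2.8)^2 + (2.12 - 1.16*w)/(5.13*w^2 - 2.8)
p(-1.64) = -0.37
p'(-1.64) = -0.19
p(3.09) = 0.04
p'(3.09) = -0.06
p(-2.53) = -0.27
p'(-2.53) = -0.06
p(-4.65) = -0.20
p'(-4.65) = -0.02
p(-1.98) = -0.31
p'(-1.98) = -0.11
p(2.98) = 0.05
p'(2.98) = -0.07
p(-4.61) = -0.20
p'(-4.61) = -0.02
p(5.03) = -0.02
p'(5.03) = -0.02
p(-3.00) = -0.24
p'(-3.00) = -0.04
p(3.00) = 0.05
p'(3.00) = -0.07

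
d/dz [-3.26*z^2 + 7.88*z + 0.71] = 7.88 - 6.52*z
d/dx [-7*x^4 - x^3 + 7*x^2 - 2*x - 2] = -28*x^3 - 3*x^2 + 14*x - 2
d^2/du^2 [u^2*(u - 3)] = 6*u - 6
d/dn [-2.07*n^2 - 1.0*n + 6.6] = -4.14*n - 1.0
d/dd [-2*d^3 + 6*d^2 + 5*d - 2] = -6*d^2 + 12*d + 5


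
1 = 1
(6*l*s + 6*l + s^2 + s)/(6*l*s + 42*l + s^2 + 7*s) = (s + 1)/(s + 7)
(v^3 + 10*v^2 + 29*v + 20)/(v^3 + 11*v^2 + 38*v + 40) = (v + 1)/(v + 2)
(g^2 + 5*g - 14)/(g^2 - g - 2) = (g + 7)/(g + 1)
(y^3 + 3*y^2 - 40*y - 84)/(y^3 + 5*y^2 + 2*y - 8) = (y^2 + y - 42)/(y^2 + 3*y - 4)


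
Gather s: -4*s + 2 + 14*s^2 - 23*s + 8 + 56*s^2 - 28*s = 70*s^2 - 55*s + 10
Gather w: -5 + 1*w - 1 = w - 6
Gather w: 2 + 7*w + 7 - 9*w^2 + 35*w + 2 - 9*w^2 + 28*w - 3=-18*w^2 + 70*w + 8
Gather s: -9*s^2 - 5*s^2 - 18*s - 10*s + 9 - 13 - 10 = -14*s^2 - 28*s - 14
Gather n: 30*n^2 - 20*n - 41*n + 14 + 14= 30*n^2 - 61*n + 28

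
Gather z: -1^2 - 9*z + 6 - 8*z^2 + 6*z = -8*z^2 - 3*z + 5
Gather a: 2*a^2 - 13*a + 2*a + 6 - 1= 2*a^2 - 11*a + 5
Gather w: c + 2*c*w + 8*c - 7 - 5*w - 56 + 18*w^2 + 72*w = 9*c + 18*w^2 + w*(2*c + 67) - 63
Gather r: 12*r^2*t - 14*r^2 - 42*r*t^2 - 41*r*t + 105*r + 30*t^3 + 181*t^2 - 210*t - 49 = r^2*(12*t - 14) + r*(-42*t^2 - 41*t + 105) + 30*t^3 + 181*t^2 - 210*t - 49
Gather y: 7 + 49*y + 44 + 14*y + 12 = 63*y + 63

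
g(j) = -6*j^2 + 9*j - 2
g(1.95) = -7.26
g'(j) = 9 - 12*j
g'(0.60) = 1.80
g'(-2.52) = 39.24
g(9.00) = -407.00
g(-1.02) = -17.42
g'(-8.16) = 106.92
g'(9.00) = -99.00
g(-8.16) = -474.95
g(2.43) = -15.56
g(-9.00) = -569.00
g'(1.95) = -14.40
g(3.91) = -58.54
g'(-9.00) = 117.00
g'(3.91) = -37.92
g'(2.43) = -20.16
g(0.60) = 1.24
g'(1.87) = -13.44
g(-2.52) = -62.78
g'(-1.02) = 21.24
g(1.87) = -6.15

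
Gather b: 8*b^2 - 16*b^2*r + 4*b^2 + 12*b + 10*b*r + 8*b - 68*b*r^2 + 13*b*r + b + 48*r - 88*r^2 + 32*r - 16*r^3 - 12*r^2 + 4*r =b^2*(12 - 16*r) + b*(-68*r^2 + 23*r + 21) - 16*r^3 - 100*r^2 + 84*r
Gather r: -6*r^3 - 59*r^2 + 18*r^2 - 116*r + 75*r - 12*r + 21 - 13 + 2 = -6*r^3 - 41*r^2 - 53*r + 10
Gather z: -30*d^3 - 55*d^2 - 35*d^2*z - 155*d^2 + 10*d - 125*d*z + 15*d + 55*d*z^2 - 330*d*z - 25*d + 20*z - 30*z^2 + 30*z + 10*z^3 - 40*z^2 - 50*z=-30*d^3 - 210*d^2 + 10*z^3 + z^2*(55*d - 70) + z*(-35*d^2 - 455*d)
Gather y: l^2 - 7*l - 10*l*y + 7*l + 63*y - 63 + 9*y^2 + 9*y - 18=l^2 + 9*y^2 + y*(72 - 10*l) - 81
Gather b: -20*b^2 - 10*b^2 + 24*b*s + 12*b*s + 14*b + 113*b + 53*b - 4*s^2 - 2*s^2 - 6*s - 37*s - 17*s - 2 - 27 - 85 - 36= -30*b^2 + b*(36*s + 180) - 6*s^2 - 60*s - 150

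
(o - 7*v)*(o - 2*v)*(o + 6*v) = o^3 - 3*o^2*v - 40*o*v^2 + 84*v^3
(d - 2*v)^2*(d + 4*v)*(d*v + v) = d^4*v + d^3*v - 12*d^2*v^3 + 16*d*v^4 - 12*d*v^3 + 16*v^4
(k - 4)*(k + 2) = k^2 - 2*k - 8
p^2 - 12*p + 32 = (p - 8)*(p - 4)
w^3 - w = w*(w - 1)*(w + 1)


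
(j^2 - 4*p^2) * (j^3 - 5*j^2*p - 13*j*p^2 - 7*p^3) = j^5 - 5*j^4*p - 17*j^3*p^2 + 13*j^2*p^3 + 52*j*p^4 + 28*p^5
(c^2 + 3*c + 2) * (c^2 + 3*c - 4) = c^4 + 6*c^3 + 7*c^2 - 6*c - 8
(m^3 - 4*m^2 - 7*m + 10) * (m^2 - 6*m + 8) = m^5 - 10*m^4 + 25*m^3 + 20*m^2 - 116*m + 80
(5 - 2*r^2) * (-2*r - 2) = 4*r^3 + 4*r^2 - 10*r - 10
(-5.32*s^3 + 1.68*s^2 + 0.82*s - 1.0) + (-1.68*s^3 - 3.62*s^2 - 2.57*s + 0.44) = -7.0*s^3 - 1.94*s^2 - 1.75*s - 0.56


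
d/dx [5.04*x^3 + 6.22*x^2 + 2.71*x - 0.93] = 15.12*x^2 + 12.44*x + 2.71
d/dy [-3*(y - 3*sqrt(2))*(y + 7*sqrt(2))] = -6*y - 12*sqrt(2)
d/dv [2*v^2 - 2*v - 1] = 4*v - 2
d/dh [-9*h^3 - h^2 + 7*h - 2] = -27*h^2 - 2*h + 7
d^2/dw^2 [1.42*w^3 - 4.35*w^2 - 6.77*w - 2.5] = 8.52*w - 8.7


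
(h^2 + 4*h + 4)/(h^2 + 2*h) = (h + 2)/h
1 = 1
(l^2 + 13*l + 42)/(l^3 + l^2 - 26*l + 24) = (l + 7)/(l^2 - 5*l + 4)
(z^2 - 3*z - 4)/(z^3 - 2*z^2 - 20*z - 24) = (-z^2 + 3*z + 4)/(-z^3 + 2*z^2 + 20*z + 24)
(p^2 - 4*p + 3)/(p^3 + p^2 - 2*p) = (p - 3)/(p*(p + 2))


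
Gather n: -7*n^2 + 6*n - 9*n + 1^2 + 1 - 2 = -7*n^2 - 3*n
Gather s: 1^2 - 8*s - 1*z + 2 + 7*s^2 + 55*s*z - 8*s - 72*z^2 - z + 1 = 7*s^2 + s*(55*z - 16) - 72*z^2 - 2*z + 4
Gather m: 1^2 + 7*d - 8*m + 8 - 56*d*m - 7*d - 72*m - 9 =m*(-56*d - 80)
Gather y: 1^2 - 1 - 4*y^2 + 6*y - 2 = -4*y^2 + 6*y - 2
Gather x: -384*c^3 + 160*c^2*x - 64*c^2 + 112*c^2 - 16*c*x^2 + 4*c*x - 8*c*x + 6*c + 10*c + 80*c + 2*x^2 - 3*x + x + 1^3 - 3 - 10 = -384*c^3 + 48*c^2 + 96*c + x^2*(2 - 16*c) + x*(160*c^2 - 4*c - 2) - 12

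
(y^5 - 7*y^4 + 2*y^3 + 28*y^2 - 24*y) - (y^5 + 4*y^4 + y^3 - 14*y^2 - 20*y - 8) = -11*y^4 + y^3 + 42*y^2 - 4*y + 8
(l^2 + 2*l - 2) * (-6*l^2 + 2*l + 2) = -6*l^4 - 10*l^3 + 18*l^2 - 4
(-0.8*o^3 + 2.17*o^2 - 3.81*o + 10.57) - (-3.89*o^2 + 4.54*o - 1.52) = -0.8*o^3 + 6.06*o^2 - 8.35*o + 12.09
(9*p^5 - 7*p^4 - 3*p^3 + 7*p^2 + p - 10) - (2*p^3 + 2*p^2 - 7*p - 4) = 9*p^5 - 7*p^4 - 5*p^3 + 5*p^2 + 8*p - 6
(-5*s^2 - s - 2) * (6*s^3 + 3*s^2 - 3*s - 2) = -30*s^5 - 21*s^4 + 7*s^2 + 8*s + 4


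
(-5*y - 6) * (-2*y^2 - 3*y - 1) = 10*y^3 + 27*y^2 + 23*y + 6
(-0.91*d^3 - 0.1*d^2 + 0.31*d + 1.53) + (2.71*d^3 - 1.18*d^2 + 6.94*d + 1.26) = 1.8*d^3 - 1.28*d^2 + 7.25*d + 2.79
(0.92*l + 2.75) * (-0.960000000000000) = -0.8832*l - 2.64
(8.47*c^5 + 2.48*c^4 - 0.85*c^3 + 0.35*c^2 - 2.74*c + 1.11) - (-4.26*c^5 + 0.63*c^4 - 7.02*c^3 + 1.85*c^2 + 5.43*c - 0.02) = 12.73*c^5 + 1.85*c^4 + 6.17*c^3 - 1.5*c^2 - 8.17*c + 1.13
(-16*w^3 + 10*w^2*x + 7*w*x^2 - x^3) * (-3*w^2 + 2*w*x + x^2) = 48*w^5 - 62*w^4*x - 17*w^3*x^2 + 27*w^2*x^3 + 5*w*x^4 - x^5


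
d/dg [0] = 0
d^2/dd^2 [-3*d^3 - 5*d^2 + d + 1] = -18*d - 10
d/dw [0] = 0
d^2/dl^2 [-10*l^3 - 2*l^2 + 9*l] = -60*l - 4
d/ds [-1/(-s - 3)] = -1/(s + 3)^2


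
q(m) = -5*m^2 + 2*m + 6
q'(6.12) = -59.20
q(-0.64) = 2.67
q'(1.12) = -9.20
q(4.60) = -90.60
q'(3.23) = -30.30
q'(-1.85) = 20.50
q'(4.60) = -44.00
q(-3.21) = -51.94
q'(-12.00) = 122.00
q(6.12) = -169.03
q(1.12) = 1.97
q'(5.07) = -48.70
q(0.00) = 6.00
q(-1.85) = -14.81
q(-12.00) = -738.00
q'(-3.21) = 34.10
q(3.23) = -39.70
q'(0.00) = 2.00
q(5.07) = -112.38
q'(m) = 2 - 10*m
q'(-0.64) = 8.40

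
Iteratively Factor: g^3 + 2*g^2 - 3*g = (g - 1)*(g^2 + 3*g) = (g - 1)*(g + 3)*(g)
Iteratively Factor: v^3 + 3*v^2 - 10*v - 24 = (v - 3)*(v^2 + 6*v + 8) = (v - 3)*(v + 2)*(v + 4)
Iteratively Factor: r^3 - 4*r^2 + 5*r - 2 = (r - 2)*(r^2 - 2*r + 1) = (r - 2)*(r - 1)*(r - 1)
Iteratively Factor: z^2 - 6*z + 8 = (z - 2)*(z - 4)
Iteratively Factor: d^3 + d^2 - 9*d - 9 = (d + 1)*(d^2 - 9) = (d - 3)*(d + 1)*(d + 3)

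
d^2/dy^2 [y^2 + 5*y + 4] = 2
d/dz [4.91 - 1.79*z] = -1.79000000000000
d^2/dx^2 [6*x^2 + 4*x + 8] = 12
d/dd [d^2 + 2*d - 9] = 2*d + 2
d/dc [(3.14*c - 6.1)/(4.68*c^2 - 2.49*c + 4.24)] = (-14.6952*c^2 + 57.096*c - 1.8754)/(21.9024*c^4 - 23.3064*c^3 + 45.8865*c^2 - 21.1152*c + 17.9776)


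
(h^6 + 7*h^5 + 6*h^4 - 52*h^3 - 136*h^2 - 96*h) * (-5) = -5*h^6 - 35*h^5 - 30*h^4 + 260*h^3 + 680*h^2 + 480*h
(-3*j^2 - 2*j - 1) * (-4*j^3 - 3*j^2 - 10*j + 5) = 12*j^5 + 17*j^4 + 40*j^3 + 8*j^2 - 5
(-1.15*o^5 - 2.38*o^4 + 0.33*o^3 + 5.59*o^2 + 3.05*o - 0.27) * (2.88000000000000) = -3.312*o^5 - 6.8544*o^4 + 0.9504*o^3 + 16.0992*o^2 + 8.784*o - 0.7776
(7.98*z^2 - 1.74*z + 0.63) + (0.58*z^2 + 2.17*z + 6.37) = 8.56*z^2 + 0.43*z + 7.0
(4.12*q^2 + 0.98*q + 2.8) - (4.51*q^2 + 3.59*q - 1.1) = -0.39*q^2 - 2.61*q + 3.9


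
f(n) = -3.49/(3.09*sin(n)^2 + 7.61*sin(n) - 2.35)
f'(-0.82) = 0.19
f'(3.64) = -0.51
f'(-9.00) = -0.65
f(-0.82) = 0.56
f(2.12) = -0.55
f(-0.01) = 1.44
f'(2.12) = -0.57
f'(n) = -3.49*(-6.18*sin(n)*cos(n) - 7.61*cos(n))/(3.09*sin(n)^2 + 7.61*sin(n) - 2.35)^2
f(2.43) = -0.89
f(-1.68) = 0.51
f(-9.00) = 0.70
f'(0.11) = 13.17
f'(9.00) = -18.79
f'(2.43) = -1.99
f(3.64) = 0.66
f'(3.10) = -6.67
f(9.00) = -2.66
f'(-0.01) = 4.48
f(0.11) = 2.36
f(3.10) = 1.72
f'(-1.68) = -0.01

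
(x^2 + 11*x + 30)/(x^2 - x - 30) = (x + 6)/(x - 6)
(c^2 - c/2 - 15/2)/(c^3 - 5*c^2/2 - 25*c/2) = (c - 3)/(c*(c - 5))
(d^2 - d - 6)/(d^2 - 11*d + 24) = (d + 2)/(d - 8)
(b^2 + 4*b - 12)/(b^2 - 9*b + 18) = (b^2 + 4*b - 12)/(b^2 - 9*b + 18)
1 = 1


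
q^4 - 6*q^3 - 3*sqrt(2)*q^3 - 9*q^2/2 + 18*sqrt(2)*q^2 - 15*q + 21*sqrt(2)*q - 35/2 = (q - 7)*(q + 1)*(q - 5*sqrt(2)/2)*(q - sqrt(2)/2)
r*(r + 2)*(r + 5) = r^3 + 7*r^2 + 10*r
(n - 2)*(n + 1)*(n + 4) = n^3 + 3*n^2 - 6*n - 8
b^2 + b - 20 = (b - 4)*(b + 5)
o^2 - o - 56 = (o - 8)*(o + 7)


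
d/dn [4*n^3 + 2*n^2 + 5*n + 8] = 12*n^2 + 4*n + 5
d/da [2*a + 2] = 2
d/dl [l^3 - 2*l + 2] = 3*l^2 - 2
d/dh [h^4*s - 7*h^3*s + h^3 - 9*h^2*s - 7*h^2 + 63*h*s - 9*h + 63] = 4*h^3*s - 21*h^2*s + 3*h^2 - 18*h*s - 14*h + 63*s - 9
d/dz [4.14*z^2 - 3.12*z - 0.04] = 8.28*z - 3.12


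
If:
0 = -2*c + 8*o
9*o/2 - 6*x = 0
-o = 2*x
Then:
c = 0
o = 0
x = 0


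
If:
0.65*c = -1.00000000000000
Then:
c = -1.54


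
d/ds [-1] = 0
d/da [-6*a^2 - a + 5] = -12*a - 1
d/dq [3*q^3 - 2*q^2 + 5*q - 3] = 9*q^2 - 4*q + 5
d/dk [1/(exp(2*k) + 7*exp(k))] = (-2*exp(k) - 7)*exp(-k)/(exp(k) + 7)^2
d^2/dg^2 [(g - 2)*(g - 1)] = 2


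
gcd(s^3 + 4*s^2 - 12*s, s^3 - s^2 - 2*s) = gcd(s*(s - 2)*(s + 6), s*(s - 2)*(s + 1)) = s^2 - 2*s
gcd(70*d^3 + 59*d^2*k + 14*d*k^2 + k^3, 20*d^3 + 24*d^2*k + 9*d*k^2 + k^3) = 10*d^2 + 7*d*k + k^2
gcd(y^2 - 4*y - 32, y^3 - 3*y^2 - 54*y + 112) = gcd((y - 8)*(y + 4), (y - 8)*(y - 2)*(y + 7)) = y - 8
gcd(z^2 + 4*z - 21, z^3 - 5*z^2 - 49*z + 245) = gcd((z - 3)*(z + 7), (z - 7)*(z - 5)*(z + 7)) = z + 7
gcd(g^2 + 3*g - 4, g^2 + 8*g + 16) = g + 4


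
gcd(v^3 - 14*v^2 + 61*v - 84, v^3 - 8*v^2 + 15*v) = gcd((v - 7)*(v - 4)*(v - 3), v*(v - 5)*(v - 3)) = v - 3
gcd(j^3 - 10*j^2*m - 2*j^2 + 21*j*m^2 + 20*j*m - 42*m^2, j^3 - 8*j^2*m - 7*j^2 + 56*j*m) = 1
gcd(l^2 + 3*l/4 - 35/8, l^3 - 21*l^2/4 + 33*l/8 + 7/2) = l - 7/4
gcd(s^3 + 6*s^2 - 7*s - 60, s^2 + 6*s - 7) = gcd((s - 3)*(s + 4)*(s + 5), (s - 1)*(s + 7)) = 1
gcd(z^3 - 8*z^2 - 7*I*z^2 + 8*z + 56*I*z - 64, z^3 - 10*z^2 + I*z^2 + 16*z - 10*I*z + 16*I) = z^2 + z*(-8 + I) - 8*I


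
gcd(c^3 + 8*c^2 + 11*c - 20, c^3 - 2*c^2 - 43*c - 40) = c + 5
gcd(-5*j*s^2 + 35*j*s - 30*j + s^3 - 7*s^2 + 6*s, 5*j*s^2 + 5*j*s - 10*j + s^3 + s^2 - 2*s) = s - 1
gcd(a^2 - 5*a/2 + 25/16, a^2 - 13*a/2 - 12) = 1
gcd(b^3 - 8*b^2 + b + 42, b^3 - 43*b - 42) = b - 7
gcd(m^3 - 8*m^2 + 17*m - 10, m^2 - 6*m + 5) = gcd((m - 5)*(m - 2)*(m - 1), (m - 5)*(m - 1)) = m^2 - 6*m + 5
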